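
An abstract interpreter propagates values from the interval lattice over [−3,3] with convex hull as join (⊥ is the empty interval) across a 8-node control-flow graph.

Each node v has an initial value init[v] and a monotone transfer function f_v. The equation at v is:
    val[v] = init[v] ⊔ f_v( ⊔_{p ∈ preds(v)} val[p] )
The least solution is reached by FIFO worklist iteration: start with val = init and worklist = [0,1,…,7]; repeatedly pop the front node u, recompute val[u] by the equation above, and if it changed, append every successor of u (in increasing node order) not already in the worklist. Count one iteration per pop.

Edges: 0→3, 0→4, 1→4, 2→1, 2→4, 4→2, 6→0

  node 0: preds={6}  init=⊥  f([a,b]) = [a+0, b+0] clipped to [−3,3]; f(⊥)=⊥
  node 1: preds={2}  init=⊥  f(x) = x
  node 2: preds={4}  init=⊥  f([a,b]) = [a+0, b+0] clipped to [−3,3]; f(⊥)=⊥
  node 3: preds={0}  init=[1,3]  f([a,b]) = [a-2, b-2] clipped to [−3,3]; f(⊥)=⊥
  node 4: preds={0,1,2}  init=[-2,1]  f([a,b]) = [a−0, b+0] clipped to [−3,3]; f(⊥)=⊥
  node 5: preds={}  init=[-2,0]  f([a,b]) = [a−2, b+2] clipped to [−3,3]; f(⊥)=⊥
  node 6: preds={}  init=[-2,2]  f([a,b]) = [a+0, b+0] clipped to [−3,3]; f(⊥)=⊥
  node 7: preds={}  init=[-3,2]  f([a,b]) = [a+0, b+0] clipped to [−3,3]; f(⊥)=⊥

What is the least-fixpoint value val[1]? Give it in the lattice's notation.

[-2,2]

Worklist (13 pops):
  #1 pop 0: in=[-2,2] → [-2,2] (was ⊥); enqueue []
  #2 pop 1: in=⊥ → ⊥ (no change)
  #3 pop 2: in=[-2,1] → [-2,1] (was ⊥); enqueue [1]
  #4 pop 3: in=[-2,2] → [-3,3] (was [1,3]); enqueue []
  #5 pop 4: in=[-2,2] → [-2,2] (was [-2,1]); enqueue [2]
  #6 pop 5: in=⊥ → [-2,0] (no change)
  #7 pop 6: in=⊥ → [-2,2] (no change)
  #8 pop 7: in=⊥ → [-3,2] (no change)
  #9 pop 1: in=[-2,1] → [-2,1] (was ⊥); enqueue [4]
  #10 pop 2: in=[-2,2] → [-2,2] (was [-2,1]); enqueue [1]
  #11 pop 4: in=[-2,2] → [-2,2] (no change)
  #12 pop 1: in=[-2,2] → [-2,2] (was [-2,1]); enqueue [4]
  #13 pop 4: in=[-2,2] → [-2,2] (no change)

Fixpoint:
  val[0] = [-2,2]
  val[1] = [-2,2]
  val[2] = [-2,2]
  val[3] = [-3,3]
  val[4] = [-2,2]
  val[5] = [-2,0]
  val[6] = [-2,2]
  val[7] = [-3,2]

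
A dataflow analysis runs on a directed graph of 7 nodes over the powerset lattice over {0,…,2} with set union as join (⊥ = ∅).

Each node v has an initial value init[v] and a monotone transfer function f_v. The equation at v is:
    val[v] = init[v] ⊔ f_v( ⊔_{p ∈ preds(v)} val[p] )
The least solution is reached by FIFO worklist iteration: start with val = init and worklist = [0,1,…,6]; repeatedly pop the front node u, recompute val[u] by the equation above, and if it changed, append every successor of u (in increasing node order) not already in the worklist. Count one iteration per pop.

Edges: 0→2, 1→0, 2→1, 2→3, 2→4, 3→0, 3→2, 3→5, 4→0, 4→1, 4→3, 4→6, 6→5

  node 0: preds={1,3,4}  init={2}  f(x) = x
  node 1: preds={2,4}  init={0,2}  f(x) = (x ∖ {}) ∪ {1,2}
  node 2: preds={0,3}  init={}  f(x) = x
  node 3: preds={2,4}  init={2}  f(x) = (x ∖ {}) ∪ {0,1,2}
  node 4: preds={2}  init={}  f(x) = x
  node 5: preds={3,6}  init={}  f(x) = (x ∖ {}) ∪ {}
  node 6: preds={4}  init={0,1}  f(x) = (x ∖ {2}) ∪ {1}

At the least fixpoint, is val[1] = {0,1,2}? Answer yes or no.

yes

Worklist (17 pops):
  #1 pop 0: in={0,2} → {0,2} (was {2}); enqueue []
  #2 pop 1: in={} → {0,1,2} (was {0,2}); enqueue [0]
  #3 pop 2: in={0,2} → {0,2} (was {}); enqueue [1]
  #4 pop 3: in={0,2} → {0,1,2} (was {2}); enqueue [2]
  #5 pop 4: in={0,2} → {0,2} (was {}); enqueue [3]
  #6 pop 5: in={0,1,2} → {0,1,2} (was {}); enqueue []
  #7 pop 6: in={0,2} → {0,1} (no change)
  #8 pop 0: in={0,1,2} → {0,1,2} (was {0,2}); enqueue []
  #9 pop 1: in={0,2} → {0,1,2} (no change)
  #10 pop 2: in={0,1,2} → {0,1,2} (was {0,2}); enqueue [1,4]
  #11 pop 3: in={0,1,2} → {0,1,2} (no change)
  #12 pop 1: in={0,1,2} → {0,1,2} (no change)
  #13 pop 4: in={0,1,2} → {0,1,2} (was {0,2}); enqueue [0,1,3,6]
  #14 pop 0: in={0,1,2} → {0,1,2} (no change)
  #15 pop 1: in={0,1,2} → {0,1,2} (no change)
  #16 pop 3: in={0,1,2} → {0,1,2} (no change)
  #17 pop 6: in={0,1,2} → {0,1} (no change)

Fixpoint:
  val[0] = {0,1,2}
  val[1] = {0,1,2}
  val[2] = {0,1,2}
  val[3] = {0,1,2}
  val[4] = {0,1,2}
  val[5] = {0,1,2}
  val[6] = {0,1}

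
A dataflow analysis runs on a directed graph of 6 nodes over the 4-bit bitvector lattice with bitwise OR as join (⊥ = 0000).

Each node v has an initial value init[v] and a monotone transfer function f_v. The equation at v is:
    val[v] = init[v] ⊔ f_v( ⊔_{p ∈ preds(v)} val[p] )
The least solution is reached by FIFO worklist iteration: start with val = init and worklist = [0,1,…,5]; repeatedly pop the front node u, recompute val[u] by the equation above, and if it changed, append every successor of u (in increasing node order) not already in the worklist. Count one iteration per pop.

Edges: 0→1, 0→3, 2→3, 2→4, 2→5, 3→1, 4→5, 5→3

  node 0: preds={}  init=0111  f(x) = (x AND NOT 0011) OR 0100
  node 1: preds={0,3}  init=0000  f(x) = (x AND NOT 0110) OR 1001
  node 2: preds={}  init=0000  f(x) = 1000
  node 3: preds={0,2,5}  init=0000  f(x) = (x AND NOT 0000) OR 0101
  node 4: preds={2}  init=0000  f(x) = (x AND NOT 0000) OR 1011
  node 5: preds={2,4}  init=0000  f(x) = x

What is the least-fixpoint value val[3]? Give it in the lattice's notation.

Worklist (8 pops):
  #1 pop 0: in=0000 → 0111 (no change)
  #2 pop 1: in=0111 → 1001 (was 0000); enqueue []
  #3 pop 2: in=0000 → 1000 (was 0000); enqueue []
  #4 pop 3: in=1111 → 1111 (was 0000); enqueue [1]
  #5 pop 4: in=1000 → 1011 (was 0000); enqueue []
  #6 pop 5: in=1011 → 1011 (was 0000); enqueue [3]
  #7 pop 1: in=1111 → 1001 (no change)
  #8 pop 3: in=1111 → 1111 (no change)

Fixpoint:
  val[0] = 0111
  val[1] = 1001
  val[2] = 1000
  val[3] = 1111
  val[4] = 1011
  val[5] = 1011

1111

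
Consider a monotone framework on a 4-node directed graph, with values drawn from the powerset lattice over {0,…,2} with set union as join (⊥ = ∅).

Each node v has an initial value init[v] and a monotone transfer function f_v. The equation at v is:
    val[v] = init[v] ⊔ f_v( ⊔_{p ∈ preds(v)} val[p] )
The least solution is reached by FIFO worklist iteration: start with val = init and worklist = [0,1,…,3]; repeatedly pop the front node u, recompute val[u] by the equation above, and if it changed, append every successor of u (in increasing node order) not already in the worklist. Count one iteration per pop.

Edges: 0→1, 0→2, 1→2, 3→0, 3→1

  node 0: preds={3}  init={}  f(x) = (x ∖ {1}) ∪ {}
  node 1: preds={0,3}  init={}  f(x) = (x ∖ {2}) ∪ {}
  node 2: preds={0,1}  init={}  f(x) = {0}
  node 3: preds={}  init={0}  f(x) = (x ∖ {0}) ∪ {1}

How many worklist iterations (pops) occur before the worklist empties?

Trace (7 dequeues):
  [1] u=0 | in {0} | out {0} | prev {} | push {}
  [2] u=1 | in {0} | out {0} | prev {} | push {}
  [3] u=2 | in {0} | out {0} | prev {} | push {}
  [4] u=3 | in {} | out {0,1} | prev {0} | push {0,1}
  [5] u=0 | in {0,1} | out {0} | ==
  [6] u=1 | in {0,1} | out {0,1} | prev {0} | push {2}
  [7] u=2 | in {0,1} | out {0} | ==

Converged values:
  [0] {0}
  [1] {0,1}
  [2] {0}
  [3] {0,1}

7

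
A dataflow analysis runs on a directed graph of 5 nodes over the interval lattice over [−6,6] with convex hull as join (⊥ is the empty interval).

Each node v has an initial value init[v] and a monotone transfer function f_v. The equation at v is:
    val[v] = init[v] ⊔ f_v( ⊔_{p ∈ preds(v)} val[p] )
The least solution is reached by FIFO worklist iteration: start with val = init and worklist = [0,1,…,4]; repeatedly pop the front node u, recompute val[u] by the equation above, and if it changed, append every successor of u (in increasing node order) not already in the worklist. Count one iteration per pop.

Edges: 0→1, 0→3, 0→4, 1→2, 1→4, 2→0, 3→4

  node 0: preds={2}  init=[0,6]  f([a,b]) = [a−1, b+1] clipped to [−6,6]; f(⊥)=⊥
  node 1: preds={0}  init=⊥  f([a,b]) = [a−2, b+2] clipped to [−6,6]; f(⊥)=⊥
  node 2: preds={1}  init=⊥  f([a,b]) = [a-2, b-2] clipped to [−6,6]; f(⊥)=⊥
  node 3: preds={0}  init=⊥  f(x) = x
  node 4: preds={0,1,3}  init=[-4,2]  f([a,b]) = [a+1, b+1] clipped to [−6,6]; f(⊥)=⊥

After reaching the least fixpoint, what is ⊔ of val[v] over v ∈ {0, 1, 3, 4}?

Worklist (14 pops):
  #1 pop 0: in=⊥ → [0,6] (no change)
  #2 pop 1: in=[0,6] → [-2,6] (was ⊥); enqueue []
  #3 pop 2: in=[-2,6] → [-4,4] (was ⊥); enqueue [0]
  #4 pop 3: in=[0,6] → [0,6] (was ⊥); enqueue []
  #5 pop 4: in=[-2,6] → [-4,6] (was [-4,2]); enqueue []
  #6 pop 0: in=[-4,4] → [-5,6] (was [0,6]); enqueue [1,3,4]
  #7 pop 1: in=[-5,6] → [-6,6] (was [-2,6]); enqueue [2]
  #8 pop 3: in=[-5,6] → [-5,6] (was [0,6]); enqueue []
  #9 pop 4: in=[-6,6] → [-5,6] (was [-4,6]); enqueue []
  #10 pop 2: in=[-6,6] → [-6,4] (was [-4,4]); enqueue [0]
  #11 pop 0: in=[-6,4] → [-6,6] (was [-5,6]); enqueue [1,3,4]
  #12 pop 1: in=[-6,6] → [-6,6] (no change)
  #13 pop 3: in=[-6,6] → [-6,6] (was [-5,6]); enqueue []
  #14 pop 4: in=[-6,6] → [-5,6] (no change)

Fixpoint:
  val[0] = [-6,6]
  val[1] = [-6,6]
  val[2] = [-6,4]
  val[3] = [-6,6]
  val[4] = [-5,6]

[-6,6]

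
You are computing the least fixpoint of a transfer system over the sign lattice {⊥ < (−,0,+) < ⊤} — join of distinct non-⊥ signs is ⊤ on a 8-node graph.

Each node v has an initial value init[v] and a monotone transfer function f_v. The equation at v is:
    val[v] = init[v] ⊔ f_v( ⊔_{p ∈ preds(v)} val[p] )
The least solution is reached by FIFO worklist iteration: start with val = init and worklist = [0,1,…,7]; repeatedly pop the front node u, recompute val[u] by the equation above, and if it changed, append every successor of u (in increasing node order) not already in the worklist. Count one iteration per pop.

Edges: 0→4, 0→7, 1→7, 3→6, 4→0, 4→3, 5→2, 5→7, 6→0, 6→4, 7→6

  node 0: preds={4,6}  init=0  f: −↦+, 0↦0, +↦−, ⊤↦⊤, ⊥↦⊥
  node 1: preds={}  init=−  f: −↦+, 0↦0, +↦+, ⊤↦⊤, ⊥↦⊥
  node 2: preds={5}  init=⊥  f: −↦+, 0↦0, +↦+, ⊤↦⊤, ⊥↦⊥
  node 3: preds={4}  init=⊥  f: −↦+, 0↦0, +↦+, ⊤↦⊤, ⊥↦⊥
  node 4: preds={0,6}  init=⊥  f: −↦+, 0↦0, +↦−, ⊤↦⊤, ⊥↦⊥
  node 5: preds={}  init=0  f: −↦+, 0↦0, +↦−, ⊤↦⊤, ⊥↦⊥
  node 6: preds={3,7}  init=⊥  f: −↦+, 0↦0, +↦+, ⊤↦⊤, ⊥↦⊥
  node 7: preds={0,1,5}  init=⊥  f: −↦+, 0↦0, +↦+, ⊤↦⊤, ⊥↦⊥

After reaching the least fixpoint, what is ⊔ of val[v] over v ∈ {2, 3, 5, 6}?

Iteration log — 17 steps:
  step 1. node 0  ⊔preds=⊥  new=0  stable
  step 2. node 1  ⊔preds=⊥  new=−  stable
  step 3. node 2  ⊔preds=0  new=0  old=⊥  +wl: 
  step 4. node 3  ⊔preds=⊥  new=⊥  stable
  step 5. node 4  ⊔preds=0  new=0  old=⊥  +wl: 0,3
  step 6. node 5  ⊔preds=⊥  new=0  stable
  step 7. node 6  ⊔preds=⊥  new=⊥  stable
  step 8. node 7  ⊔preds=⊤  new=⊤  old=⊥  +wl: 6
  step 9. node 0  ⊔preds=0  new=0  stable
  step 10. node 3  ⊔preds=0  new=0  old=⊥  +wl: 
  step 11. node 6  ⊔preds=⊤  new=⊤  old=⊥  +wl: 0,4
  step 12. node 0  ⊔preds=⊤  new=⊤  old=0  +wl: 7
  step 13. node 4  ⊔preds=⊤  new=⊤  old=0  +wl: 0,3
  step 14. node 7  ⊔preds=⊤  new=⊤  stable
  step 15. node 0  ⊔preds=⊤  new=⊤  stable
  step 16. node 3  ⊔preds=⊤  new=⊤  old=0  +wl: 6
  step 17. node 6  ⊔preds=⊤  new=⊤  stable

Least fixpoint reached:
  node 0: ⊤
  node 1: −
  node 2: 0
  node 3: ⊤
  node 4: ⊤
  node 5: 0
  node 6: ⊤
  node 7: ⊤

⊤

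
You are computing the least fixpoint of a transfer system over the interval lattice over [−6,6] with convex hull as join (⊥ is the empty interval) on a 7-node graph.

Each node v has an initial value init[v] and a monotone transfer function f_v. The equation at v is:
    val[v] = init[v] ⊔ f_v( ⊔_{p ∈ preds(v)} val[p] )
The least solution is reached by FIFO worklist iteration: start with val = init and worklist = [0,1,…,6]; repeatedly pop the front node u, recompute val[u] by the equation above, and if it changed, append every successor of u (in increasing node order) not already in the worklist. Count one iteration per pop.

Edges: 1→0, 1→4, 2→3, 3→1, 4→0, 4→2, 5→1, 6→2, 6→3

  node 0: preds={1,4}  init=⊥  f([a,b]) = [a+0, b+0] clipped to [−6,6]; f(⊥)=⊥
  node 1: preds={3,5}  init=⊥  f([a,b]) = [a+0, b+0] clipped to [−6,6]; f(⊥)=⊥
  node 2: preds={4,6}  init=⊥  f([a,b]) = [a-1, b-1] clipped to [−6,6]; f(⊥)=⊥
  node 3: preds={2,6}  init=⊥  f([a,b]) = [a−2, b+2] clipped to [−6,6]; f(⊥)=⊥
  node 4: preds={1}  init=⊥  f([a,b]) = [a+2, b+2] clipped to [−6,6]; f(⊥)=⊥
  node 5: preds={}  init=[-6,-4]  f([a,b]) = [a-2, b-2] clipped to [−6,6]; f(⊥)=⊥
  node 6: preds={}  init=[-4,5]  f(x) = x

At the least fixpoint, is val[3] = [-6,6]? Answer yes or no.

yes

Trace (15 dequeues):
  [1] u=0 | in ⊥ | out ⊥ | ==
  [2] u=1 | in [-6,-4] | out [-6,-4] | prev ⊥ | push {0}
  [3] u=2 | in [-4,5] | out [-5,4] | prev ⊥ | push {}
  [4] u=3 | in [-5,5] | out [-6,6] | prev ⊥ | push {1}
  [5] u=4 | in [-6,-4] | out [-4,-2] | prev ⊥ | push {2}
  [6] u=5 | in ⊥ | out [-6,-4] | ==
  [7] u=6 | in ⊥ | out [-4,5] | ==
  [8] u=0 | in [-6,-2] | out [-6,-2] | prev ⊥ | push {}
  [9] u=1 | in [-6,6] | out [-6,6] | prev [-6,-4] | push {0,4}
  [10] u=2 | in [-4,5] | out [-5,4] | ==
  [11] u=0 | in [-6,6] | out [-6,6] | prev [-6,-2] | push {}
  [12] u=4 | in [-6,6] | out [-4,6] | prev [-4,-2] | push {0,2}
  [13] u=0 | in [-6,6] | out [-6,6] | ==
  [14] u=2 | in [-4,6] | out [-5,5] | prev [-5,4] | push {3}
  [15] u=3 | in [-5,5] | out [-6,6] | ==

Converged values:
  [0] [-6,6]
  [1] [-6,6]
  [2] [-5,5]
  [3] [-6,6]
  [4] [-4,6]
  [5] [-6,-4]
  [6] [-4,5]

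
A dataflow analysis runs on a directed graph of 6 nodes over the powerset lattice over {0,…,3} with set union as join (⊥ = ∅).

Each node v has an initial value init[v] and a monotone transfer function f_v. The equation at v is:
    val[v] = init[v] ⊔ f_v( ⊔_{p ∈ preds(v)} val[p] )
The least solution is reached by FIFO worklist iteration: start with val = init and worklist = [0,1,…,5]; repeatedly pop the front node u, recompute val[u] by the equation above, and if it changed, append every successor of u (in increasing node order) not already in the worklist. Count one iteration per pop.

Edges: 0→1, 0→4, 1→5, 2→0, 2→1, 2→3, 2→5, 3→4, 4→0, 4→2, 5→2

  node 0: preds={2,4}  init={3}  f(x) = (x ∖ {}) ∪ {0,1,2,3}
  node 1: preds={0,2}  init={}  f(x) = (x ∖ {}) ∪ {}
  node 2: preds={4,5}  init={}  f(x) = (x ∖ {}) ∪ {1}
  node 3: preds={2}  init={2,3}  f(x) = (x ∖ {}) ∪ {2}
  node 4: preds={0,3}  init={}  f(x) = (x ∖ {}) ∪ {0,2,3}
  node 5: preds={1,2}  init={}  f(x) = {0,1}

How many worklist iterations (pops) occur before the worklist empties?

Worklist (14 pops):
  #1 pop 0: in={} → {0,1,2,3} (was {3}); enqueue []
  #2 pop 1: in={0,1,2,3} → {0,1,2,3} (was {}); enqueue []
  #3 pop 2: in={} → {1} (was {}); enqueue [0,1]
  #4 pop 3: in={1} → {1,2,3} (was {2,3}); enqueue []
  #5 pop 4: in={0,1,2,3} → {0,1,2,3} (was {}); enqueue [2]
  #6 pop 5: in={0,1,2,3} → {0,1} (was {}); enqueue []
  #7 pop 0: in={0,1,2,3} → {0,1,2,3} (no change)
  #8 pop 1: in={0,1,2,3} → {0,1,2,3} (no change)
  #9 pop 2: in={0,1,2,3} → {0,1,2,3} (was {1}); enqueue [0,1,3,5]
  #10 pop 0: in={0,1,2,3} → {0,1,2,3} (no change)
  #11 pop 1: in={0,1,2,3} → {0,1,2,3} (no change)
  #12 pop 3: in={0,1,2,3} → {0,1,2,3} (was {1,2,3}); enqueue [4]
  #13 pop 5: in={0,1,2,3} → {0,1} (no change)
  #14 pop 4: in={0,1,2,3} → {0,1,2,3} (no change)

Fixpoint:
  val[0] = {0,1,2,3}
  val[1] = {0,1,2,3}
  val[2] = {0,1,2,3}
  val[3] = {0,1,2,3}
  val[4] = {0,1,2,3}
  val[5] = {0,1}

14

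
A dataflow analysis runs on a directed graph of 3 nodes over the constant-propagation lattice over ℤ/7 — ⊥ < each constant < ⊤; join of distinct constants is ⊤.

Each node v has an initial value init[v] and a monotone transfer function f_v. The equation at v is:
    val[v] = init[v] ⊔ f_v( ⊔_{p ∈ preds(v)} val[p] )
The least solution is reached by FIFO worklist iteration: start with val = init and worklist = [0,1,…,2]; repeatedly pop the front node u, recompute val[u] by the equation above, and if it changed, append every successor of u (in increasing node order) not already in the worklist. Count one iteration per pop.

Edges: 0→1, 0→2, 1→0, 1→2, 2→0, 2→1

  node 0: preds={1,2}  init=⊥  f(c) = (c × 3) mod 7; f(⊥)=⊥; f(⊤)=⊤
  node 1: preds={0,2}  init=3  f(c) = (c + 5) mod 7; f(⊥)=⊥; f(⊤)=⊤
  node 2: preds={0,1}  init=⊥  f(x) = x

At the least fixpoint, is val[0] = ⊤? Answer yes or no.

yes

Trace (6 dequeues):
  [1] u=0 | in 3 | out 2 | prev ⊥ | push {}
  [2] u=1 | in 2 | out ⊤ | prev 3 | push {0}
  [3] u=2 | in ⊤ | out ⊤ | prev ⊥ | push {1}
  [4] u=0 | in ⊤ | out ⊤ | prev 2 | push {2}
  [5] u=1 | in ⊤ | out ⊤ | ==
  [6] u=2 | in ⊤ | out ⊤ | ==

Converged values:
  [0] ⊤
  [1] ⊤
  [2] ⊤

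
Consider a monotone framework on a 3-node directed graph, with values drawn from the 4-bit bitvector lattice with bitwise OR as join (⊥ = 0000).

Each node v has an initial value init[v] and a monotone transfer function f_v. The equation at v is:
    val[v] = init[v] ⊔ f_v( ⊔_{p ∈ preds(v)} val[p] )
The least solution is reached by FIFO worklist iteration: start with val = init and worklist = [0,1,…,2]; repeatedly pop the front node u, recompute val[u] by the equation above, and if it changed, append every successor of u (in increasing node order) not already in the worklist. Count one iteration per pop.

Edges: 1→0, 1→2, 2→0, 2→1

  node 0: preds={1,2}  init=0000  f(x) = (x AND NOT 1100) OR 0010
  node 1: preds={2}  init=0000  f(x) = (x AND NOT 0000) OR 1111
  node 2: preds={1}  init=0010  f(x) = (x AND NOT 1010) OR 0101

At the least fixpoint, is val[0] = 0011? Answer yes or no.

Worklist (5 pops):
  #1 pop 0: in=0010 → 0010 (was 0000); enqueue []
  #2 pop 1: in=0010 → 1111 (was 0000); enqueue [0]
  #3 pop 2: in=1111 → 0111 (was 0010); enqueue [1]
  #4 pop 0: in=1111 → 0011 (was 0010); enqueue []
  #5 pop 1: in=0111 → 1111 (no change)

Fixpoint:
  val[0] = 0011
  val[1] = 1111
  val[2] = 0111

yes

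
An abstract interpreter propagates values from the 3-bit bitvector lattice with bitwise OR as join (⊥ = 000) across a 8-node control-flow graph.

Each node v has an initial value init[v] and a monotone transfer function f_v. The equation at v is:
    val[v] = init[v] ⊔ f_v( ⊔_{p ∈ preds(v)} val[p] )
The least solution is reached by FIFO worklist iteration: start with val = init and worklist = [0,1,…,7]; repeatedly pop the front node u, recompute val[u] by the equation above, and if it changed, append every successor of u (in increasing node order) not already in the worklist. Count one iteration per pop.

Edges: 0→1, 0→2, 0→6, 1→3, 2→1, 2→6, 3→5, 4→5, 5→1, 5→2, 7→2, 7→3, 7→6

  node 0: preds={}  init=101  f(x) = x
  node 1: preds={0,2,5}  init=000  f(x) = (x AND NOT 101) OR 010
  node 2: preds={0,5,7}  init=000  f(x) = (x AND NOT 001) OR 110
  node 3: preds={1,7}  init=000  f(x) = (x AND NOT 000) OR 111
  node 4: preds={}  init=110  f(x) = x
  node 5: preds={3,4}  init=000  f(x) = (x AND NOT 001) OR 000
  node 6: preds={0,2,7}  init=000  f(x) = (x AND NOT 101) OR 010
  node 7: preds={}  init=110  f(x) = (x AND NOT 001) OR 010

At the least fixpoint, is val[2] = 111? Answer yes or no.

Trace (10 dequeues):
  [1] u=0 | in 000 | out 101 | ==
  [2] u=1 | in 101 | out 010 | prev 000 | push {}
  [3] u=2 | in 111 | out 110 | prev 000 | push {1}
  [4] u=3 | in 110 | out 111 | prev 000 | push {}
  [5] u=4 | in 000 | out 110 | ==
  [6] u=5 | in 111 | out 110 | prev 000 | push {2}
  [7] u=6 | in 111 | out 010 | prev 000 | push {}
  [8] u=7 | in 000 | out 110 | ==
  [9] u=1 | in 111 | out 010 | ==
  [10] u=2 | in 111 | out 110 | ==

Converged values:
  [0] 101
  [1] 010
  [2] 110
  [3] 111
  [4] 110
  [5] 110
  [6] 010
  [7] 110

no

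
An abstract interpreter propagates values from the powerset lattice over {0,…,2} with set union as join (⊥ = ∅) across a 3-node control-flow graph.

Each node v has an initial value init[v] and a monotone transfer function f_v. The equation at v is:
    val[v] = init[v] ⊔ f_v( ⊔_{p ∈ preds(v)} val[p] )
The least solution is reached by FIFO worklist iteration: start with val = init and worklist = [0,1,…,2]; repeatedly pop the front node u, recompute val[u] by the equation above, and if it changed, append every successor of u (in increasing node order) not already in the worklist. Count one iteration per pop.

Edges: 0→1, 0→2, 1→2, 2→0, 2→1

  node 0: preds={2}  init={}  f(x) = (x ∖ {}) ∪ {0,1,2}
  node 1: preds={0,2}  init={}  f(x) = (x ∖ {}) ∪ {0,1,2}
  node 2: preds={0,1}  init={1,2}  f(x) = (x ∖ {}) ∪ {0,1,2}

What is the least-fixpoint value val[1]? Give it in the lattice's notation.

Trace (5 dequeues):
  [1] u=0 | in {1,2} | out {0,1,2} | prev {} | push {}
  [2] u=1 | in {0,1,2} | out {0,1,2} | prev {} | push {}
  [3] u=2 | in {0,1,2} | out {0,1,2} | prev {1,2} | push {0,1}
  [4] u=0 | in {0,1,2} | out {0,1,2} | ==
  [5] u=1 | in {0,1,2} | out {0,1,2} | ==

Converged values:
  [0] {0,1,2}
  [1] {0,1,2}
  [2] {0,1,2}

{0,1,2}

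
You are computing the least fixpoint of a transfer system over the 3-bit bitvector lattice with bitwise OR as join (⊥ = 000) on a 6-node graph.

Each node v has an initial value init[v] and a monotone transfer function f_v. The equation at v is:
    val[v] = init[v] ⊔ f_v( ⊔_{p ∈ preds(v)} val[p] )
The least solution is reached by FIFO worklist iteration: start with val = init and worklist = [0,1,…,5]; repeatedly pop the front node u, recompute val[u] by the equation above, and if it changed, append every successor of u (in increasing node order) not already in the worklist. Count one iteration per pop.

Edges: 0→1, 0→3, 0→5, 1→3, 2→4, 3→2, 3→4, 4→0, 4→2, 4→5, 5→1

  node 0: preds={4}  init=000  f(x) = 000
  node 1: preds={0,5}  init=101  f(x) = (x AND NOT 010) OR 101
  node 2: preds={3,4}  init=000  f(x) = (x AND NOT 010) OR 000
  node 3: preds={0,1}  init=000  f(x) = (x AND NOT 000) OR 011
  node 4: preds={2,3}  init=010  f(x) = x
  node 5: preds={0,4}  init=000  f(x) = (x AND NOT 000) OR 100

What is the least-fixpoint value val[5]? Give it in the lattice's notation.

Trace (10 dequeues):
  [1] u=0 | in 010 | out 000 | ==
  [2] u=1 | in 000 | out 101 | ==
  [3] u=2 | in 010 | out 000 | ==
  [4] u=3 | in 101 | out 111 | prev 000 | push {2}
  [5] u=4 | in 111 | out 111 | prev 010 | push {0}
  [6] u=5 | in 111 | out 111 | prev 000 | push {1}
  [7] u=2 | in 111 | out 101 | prev 000 | push {4}
  [8] u=0 | in 111 | out 000 | ==
  [9] u=1 | in 111 | out 101 | ==
  [10] u=4 | in 111 | out 111 | ==

Converged values:
  [0] 000
  [1] 101
  [2] 101
  [3] 111
  [4] 111
  [5] 111

111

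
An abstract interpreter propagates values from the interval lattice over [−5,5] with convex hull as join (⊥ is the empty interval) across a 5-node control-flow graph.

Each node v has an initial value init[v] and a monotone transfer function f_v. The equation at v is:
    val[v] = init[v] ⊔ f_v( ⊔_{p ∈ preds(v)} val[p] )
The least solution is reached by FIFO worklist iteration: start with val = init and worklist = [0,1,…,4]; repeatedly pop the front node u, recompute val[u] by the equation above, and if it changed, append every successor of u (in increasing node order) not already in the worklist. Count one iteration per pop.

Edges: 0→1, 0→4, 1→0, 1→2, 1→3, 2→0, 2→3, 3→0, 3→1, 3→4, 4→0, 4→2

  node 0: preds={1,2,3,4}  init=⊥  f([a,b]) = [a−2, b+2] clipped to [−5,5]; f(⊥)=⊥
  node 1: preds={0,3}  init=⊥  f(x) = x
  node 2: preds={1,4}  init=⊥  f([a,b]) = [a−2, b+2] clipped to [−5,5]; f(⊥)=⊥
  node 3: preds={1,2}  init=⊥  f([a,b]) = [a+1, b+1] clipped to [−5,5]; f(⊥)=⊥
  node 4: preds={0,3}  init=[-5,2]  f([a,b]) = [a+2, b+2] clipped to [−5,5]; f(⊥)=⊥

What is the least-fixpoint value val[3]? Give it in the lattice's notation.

Trace (11 dequeues):
  [1] u=0 | in [-5,2] | out [-5,4] | prev ⊥ | push {}
  [2] u=1 | in [-5,4] | out [-5,4] | prev ⊥ | push {0}
  [3] u=2 | in [-5,4] | out [-5,5] | prev ⊥ | push {}
  [4] u=3 | in [-5,5] | out [-4,5] | prev ⊥ | push {1}
  [5] u=4 | in [-5,5] | out [-5,5] | prev [-5,2] | push {2}
  [6] u=0 | in [-5,5] | out [-5,5] | prev [-5,4] | push {4}
  [7] u=1 | in [-5,5] | out [-5,5] | prev [-5,4] | push {0,3}
  [8] u=2 | in [-5,5] | out [-5,5] | ==
  [9] u=4 | in [-5,5] | out [-5,5] | ==
  [10] u=0 | in [-5,5] | out [-5,5] | ==
  [11] u=3 | in [-5,5] | out [-4,5] | ==

Converged values:
  [0] [-5,5]
  [1] [-5,5]
  [2] [-5,5]
  [3] [-4,5]
  [4] [-5,5]

[-4,5]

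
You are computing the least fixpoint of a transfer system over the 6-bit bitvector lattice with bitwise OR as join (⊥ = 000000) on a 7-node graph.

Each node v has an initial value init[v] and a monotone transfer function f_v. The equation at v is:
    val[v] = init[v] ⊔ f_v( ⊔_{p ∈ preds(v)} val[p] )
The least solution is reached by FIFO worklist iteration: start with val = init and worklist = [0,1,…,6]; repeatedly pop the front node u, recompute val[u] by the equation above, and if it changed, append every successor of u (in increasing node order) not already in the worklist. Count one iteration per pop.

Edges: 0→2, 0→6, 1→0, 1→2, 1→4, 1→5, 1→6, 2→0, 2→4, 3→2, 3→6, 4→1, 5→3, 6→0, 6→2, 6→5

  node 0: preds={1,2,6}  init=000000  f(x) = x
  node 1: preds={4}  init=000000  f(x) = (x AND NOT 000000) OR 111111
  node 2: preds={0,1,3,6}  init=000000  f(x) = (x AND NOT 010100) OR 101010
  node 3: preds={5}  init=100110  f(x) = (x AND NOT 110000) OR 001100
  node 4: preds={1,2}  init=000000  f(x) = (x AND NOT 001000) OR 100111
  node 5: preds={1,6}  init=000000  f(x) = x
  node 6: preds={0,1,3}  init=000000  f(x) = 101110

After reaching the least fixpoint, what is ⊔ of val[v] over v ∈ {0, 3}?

111111

Worklist (14 pops):
  #1 pop 0: in=000000 → 000000 (no change)
  #2 pop 1: in=000000 → 111111 (was 000000); enqueue [0]
  #3 pop 2: in=111111 → 101011 (was 000000); enqueue []
  #4 pop 3: in=000000 → 101110 (was 100110); enqueue [2]
  #5 pop 4: in=111111 → 110111 (was 000000); enqueue [1]
  #6 pop 5: in=111111 → 111111 (was 000000); enqueue [3]
  #7 pop 6: in=111111 → 101110 (was 000000); enqueue [5]
  #8 pop 0: in=111111 → 111111 (was 000000); enqueue [6]
  #9 pop 2: in=111111 → 101011 (no change)
  #10 pop 1: in=110111 → 111111 (no change)
  #11 pop 3: in=111111 → 101111 (was 101110); enqueue [2]
  #12 pop 5: in=111111 → 111111 (no change)
  #13 pop 6: in=111111 → 101110 (no change)
  #14 pop 2: in=111111 → 101011 (no change)

Fixpoint:
  val[0] = 111111
  val[1] = 111111
  val[2] = 101011
  val[3] = 101111
  val[4] = 110111
  val[5] = 111111
  val[6] = 101110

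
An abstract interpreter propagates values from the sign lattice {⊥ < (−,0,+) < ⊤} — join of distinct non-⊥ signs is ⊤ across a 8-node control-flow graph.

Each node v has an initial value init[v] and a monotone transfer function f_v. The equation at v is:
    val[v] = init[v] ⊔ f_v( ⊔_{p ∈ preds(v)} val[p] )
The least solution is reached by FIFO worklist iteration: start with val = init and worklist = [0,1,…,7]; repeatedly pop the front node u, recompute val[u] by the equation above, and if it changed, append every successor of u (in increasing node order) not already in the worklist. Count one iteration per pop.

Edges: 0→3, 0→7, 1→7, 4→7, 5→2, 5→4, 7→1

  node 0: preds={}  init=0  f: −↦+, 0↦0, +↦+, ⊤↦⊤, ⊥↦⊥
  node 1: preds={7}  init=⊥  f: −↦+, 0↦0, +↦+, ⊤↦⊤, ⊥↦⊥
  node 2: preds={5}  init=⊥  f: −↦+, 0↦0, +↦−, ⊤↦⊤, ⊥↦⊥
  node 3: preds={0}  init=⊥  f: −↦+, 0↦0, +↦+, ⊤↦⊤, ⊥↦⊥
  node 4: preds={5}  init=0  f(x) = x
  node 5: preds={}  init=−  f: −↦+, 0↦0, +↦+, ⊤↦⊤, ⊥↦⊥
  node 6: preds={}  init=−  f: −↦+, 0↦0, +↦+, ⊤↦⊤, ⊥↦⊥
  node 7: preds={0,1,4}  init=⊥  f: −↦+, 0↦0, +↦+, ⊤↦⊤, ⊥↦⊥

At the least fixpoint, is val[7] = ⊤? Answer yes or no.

yes

Trace (10 dequeues):
  [1] u=0 | in ⊥ | out 0 | ==
  [2] u=1 | in ⊥ | out ⊥ | ==
  [3] u=2 | in − | out + | prev ⊥ | push {}
  [4] u=3 | in 0 | out 0 | prev ⊥ | push {}
  [5] u=4 | in − | out ⊤ | prev 0 | push {}
  [6] u=5 | in ⊥ | out − | ==
  [7] u=6 | in ⊥ | out − | ==
  [8] u=7 | in ⊤ | out ⊤ | prev ⊥ | push {1}
  [9] u=1 | in ⊤ | out ⊤ | prev ⊥ | push {7}
  [10] u=7 | in ⊤ | out ⊤ | ==

Converged values:
  [0] 0
  [1] ⊤
  [2] +
  [3] 0
  [4] ⊤
  [5] −
  [6] −
  [7] ⊤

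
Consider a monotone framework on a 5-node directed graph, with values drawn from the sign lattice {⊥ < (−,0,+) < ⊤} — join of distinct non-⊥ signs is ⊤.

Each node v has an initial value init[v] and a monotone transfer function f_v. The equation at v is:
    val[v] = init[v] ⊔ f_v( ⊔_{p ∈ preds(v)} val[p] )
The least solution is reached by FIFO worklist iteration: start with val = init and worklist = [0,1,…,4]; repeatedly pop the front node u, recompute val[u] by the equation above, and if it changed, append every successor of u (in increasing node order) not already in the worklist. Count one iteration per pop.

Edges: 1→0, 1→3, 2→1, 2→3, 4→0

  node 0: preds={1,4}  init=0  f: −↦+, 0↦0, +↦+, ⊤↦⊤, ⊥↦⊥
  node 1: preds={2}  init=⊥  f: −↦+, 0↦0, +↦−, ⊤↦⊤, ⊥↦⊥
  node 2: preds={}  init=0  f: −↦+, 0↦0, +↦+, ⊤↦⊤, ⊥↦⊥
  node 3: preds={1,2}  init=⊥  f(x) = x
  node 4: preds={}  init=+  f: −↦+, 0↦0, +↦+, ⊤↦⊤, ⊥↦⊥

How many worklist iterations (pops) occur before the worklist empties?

Trace (6 dequeues):
  [1] u=0 | in + | out ⊤ | prev 0 | push {}
  [2] u=1 | in 0 | out 0 | prev ⊥ | push {0}
  [3] u=2 | in ⊥ | out 0 | ==
  [4] u=3 | in 0 | out 0 | prev ⊥ | push {}
  [5] u=4 | in ⊥ | out + | ==
  [6] u=0 | in ⊤ | out ⊤ | ==

Converged values:
  [0] ⊤
  [1] 0
  [2] 0
  [3] 0
  [4] +

6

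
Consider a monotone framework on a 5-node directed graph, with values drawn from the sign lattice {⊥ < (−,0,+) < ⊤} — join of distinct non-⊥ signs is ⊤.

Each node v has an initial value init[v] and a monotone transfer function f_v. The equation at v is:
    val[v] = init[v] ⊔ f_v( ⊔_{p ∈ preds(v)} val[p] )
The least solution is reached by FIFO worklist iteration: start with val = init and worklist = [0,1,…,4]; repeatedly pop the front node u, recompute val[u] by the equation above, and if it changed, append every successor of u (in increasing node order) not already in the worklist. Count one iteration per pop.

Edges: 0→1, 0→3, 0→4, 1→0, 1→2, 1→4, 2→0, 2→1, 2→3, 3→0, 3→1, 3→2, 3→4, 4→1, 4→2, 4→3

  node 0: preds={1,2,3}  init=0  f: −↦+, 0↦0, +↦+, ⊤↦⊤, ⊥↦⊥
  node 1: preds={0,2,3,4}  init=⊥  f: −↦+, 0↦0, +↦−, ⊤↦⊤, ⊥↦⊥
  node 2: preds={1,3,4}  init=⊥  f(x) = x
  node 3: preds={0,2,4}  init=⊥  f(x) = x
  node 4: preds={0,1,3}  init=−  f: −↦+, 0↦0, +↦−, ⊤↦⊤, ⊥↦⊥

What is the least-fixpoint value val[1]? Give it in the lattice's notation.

⊤

Worklist (10 pops):
  #1 pop 0: in=⊥ → 0 (no change)
  #2 pop 1: in=⊤ → ⊤ (was ⊥); enqueue [0]
  #3 pop 2: in=⊤ → ⊤ (was ⊥); enqueue [1]
  #4 pop 3: in=⊤ → ⊤ (was ⊥); enqueue [2]
  #5 pop 4: in=⊤ → ⊤ (was −); enqueue [3]
  #6 pop 0: in=⊤ → ⊤ (was 0); enqueue [4]
  #7 pop 1: in=⊤ → ⊤ (no change)
  #8 pop 2: in=⊤ → ⊤ (no change)
  #9 pop 3: in=⊤ → ⊤ (no change)
  #10 pop 4: in=⊤ → ⊤ (no change)

Fixpoint:
  val[0] = ⊤
  val[1] = ⊤
  val[2] = ⊤
  val[3] = ⊤
  val[4] = ⊤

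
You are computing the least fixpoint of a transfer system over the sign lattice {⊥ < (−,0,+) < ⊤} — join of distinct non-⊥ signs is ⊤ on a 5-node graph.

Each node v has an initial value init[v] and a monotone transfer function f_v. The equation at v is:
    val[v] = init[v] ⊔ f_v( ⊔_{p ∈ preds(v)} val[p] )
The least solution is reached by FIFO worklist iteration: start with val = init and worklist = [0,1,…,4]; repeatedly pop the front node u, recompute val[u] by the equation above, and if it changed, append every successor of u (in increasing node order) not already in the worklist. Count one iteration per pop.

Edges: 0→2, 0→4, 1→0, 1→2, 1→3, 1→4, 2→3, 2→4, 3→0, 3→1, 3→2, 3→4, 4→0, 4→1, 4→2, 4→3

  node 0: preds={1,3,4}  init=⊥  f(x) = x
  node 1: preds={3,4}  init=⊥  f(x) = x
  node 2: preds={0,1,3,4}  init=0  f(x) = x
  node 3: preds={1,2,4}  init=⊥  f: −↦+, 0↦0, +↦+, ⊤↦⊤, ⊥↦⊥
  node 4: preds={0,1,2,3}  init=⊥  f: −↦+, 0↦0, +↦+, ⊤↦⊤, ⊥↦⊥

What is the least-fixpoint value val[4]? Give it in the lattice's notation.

Iteration log — 11 steps:
  step 1. node 0  ⊔preds=⊥  new=⊥  stable
  step 2. node 1  ⊔preds=⊥  new=⊥  stable
  step 3. node 2  ⊔preds=⊥  new=0  stable
  step 4. node 3  ⊔preds=0  new=0  old=⊥  +wl: 0,1,2
  step 5. node 4  ⊔preds=0  new=0  old=⊥  +wl: 3
  step 6. node 0  ⊔preds=0  new=0  old=⊥  +wl: 4
  step 7. node 1  ⊔preds=0  new=0  old=⊥  +wl: 0
  step 8. node 2  ⊔preds=0  new=0  stable
  step 9. node 3  ⊔preds=0  new=0  stable
  step 10. node 4  ⊔preds=0  new=0  stable
  step 11. node 0  ⊔preds=0  new=0  stable

Least fixpoint reached:
  node 0: 0
  node 1: 0
  node 2: 0
  node 3: 0
  node 4: 0

0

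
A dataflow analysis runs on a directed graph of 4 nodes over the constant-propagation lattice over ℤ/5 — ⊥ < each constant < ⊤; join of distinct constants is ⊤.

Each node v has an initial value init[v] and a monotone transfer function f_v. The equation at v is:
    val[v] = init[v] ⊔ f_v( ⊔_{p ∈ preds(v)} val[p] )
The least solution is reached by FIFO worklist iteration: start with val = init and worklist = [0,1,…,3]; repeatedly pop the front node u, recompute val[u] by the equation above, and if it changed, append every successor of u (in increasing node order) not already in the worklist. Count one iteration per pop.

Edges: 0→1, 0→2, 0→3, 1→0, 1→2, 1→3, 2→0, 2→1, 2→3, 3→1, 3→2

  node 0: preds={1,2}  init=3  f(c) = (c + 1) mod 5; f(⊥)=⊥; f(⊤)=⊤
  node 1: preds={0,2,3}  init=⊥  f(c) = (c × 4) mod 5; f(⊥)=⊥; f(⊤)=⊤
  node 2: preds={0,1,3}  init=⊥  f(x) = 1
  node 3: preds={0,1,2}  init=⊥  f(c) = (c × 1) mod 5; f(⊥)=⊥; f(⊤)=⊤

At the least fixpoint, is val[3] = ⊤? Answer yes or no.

yes

Worklist (9 pops):
  #1 pop 0: in=⊥ → 3 (no change)
  #2 pop 1: in=3 → 2 (was ⊥); enqueue [0]
  #3 pop 2: in=⊤ → 1 (was ⊥); enqueue [1]
  #4 pop 3: in=⊤ → ⊤ (was ⊥); enqueue [2]
  #5 pop 0: in=⊤ → ⊤ (was 3); enqueue [3]
  #6 pop 1: in=⊤ → ⊤ (was 2); enqueue [0]
  #7 pop 2: in=⊤ → 1 (no change)
  #8 pop 3: in=⊤ → ⊤ (no change)
  #9 pop 0: in=⊤ → ⊤ (no change)

Fixpoint:
  val[0] = ⊤
  val[1] = ⊤
  val[2] = 1
  val[3] = ⊤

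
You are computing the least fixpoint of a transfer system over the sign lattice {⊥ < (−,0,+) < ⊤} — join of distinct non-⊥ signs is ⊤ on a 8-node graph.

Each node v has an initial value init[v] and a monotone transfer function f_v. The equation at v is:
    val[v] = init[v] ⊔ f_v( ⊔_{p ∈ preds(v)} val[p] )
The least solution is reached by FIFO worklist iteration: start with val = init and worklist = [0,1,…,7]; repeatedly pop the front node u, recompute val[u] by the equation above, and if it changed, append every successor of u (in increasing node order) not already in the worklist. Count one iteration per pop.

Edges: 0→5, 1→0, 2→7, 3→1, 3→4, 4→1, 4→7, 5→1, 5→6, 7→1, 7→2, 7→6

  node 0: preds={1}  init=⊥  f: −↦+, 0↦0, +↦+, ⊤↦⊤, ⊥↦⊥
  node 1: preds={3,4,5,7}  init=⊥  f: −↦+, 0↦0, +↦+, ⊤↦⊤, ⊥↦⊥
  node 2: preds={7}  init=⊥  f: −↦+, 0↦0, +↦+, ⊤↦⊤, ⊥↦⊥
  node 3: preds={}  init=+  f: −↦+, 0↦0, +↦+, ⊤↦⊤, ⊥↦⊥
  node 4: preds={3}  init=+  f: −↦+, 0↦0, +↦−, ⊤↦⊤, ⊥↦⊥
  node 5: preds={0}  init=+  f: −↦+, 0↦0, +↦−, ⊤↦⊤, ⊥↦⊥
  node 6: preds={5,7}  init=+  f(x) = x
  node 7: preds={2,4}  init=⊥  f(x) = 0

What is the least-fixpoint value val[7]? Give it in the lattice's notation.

Trace (18 dequeues):
  [1] u=0 | in ⊥ | out ⊥ | ==
  [2] u=1 | in + | out + | prev ⊥ | push {0}
  [3] u=2 | in ⊥ | out ⊥ | ==
  [4] u=3 | in ⊥ | out + | ==
  [5] u=4 | in + | out ⊤ | prev + | push {1}
  [6] u=5 | in ⊥ | out + | ==
  [7] u=6 | in + | out + | ==
  [8] u=7 | in ⊤ | out 0 | prev ⊥ | push {2,6}
  [9] u=0 | in + | out + | prev ⊥ | push {5}
  [10] u=1 | in ⊤ | out ⊤ | prev + | push {0}
  [11] u=2 | in 0 | out 0 | prev ⊥ | push {7}
  [12] u=6 | in ⊤ | out ⊤ | prev + | push {}
  [13] u=5 | in + | out ⊤ | prev + | push {1,6}
  [14] u=0 | in ⊤ | out ⊤ | prev + | push {5}
  [15] u=7 | in ⊤ | out 0 | ==
  [16] u=1 | in ⊤ | out ⊤ | ==
  [17] u=6 | in ⊤ | out ⊤ | ==
  [18] u=5 | in ⊤ | out ⊤ | ==

Converged values:
  [0] ⊤
  [1] ⊤
  [2] 0
  [3] +
  [4] ⊤
  [5] ⊤
  [6] ⊤
  [7] 0

0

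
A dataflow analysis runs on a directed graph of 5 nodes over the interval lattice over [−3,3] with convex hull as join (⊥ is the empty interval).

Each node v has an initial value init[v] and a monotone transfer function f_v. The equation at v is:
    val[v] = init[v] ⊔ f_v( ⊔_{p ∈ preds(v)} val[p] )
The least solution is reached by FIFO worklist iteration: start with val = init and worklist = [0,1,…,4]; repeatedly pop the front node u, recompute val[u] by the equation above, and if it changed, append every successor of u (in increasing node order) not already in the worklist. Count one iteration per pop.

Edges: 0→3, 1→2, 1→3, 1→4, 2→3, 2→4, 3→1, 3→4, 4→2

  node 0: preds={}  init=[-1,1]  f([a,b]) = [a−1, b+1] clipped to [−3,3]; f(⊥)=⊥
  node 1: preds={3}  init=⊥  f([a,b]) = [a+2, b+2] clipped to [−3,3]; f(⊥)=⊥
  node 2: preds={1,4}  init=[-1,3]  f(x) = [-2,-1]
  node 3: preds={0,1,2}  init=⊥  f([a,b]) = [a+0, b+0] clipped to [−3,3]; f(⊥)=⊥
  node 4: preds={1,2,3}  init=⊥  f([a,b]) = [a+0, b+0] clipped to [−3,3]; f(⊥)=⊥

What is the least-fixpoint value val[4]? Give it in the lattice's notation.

Iteration log — 9 steps:
  step 1. node 0  ⊔preds=⊥  new=[-1,1]  stable
  step 2. node 1  ⊔preds=⊥  new=⊥  stable
  step 3. node 2  ⊔preds=⊥  new=[-2,3]  old=[-1,3]  +wl: 
  step 4. node 3  ⊔preds=[-2,3]  new=[-2,3]  old=⊥  +wl: 1
  step 5. node 4  ⊔preds=[-2,3]  new=[-2,3]  old=⊥  +wl: 2
  step 6. node 1  ⊔preds=[-2,3]  new=[0,3]  old=⊥  +wl: 3,4
  step 7. node 2  ⊔preds=[-2,3]  new=[-2,3]  stable
  step 8. node 3  ⊔preds=[-2,3]  new=[-2,3]  stable
  step 9. node 4  ⊔preds=[-2,3]  new=[-2,3]  stable

Least fixpoint reached:
  node 0: [-1,1]
  node 1: [0,3]
  node 2: [-2,3]
  node 3: [-2,3]
  node 4: [-2,3]

[-2,3]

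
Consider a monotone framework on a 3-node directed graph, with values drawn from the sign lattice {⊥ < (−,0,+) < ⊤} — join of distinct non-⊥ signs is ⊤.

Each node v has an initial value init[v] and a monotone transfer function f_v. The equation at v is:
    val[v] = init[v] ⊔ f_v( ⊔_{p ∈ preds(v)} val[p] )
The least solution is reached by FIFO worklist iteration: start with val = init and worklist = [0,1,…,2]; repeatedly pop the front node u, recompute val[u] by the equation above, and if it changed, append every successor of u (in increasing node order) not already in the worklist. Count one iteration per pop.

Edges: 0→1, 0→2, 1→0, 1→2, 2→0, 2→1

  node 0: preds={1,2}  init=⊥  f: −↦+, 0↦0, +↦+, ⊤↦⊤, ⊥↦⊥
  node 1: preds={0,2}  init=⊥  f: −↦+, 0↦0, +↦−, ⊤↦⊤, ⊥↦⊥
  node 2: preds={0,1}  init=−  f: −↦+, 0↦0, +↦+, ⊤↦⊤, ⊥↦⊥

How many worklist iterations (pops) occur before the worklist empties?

Iteration log — 6 steps:
  step 1. node 0  ⊔preds=−  new=+  old=⊥  +wl: 
  step 2. node 1  ⊔preds=⊤  new=⊤  old=⊥  +wl: 0
  step 3. node 2  ⊔preds=⊤  new=⊤  old=−  +wl: 1
  step 4. node 0  ⊔preds=⊤  new=⊤  old=+  +wl: 2
  step 5. node 1  ⊔preds=⊤  new=⊤  stable
  step 6. node 2  ⊔preds=⊤  new=⊤  stable

Least fixpoint reached:
  node 0: ⊤
  node 1: ⊤
  node 2: ⊤

6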